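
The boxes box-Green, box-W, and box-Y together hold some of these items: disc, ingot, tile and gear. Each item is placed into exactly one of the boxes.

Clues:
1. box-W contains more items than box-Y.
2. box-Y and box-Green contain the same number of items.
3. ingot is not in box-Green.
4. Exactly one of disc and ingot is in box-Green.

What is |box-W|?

2

From (3): ingot ∉ box-Green.
(4) (exactly one): disc ∈ box-Green.
Suppose tile ∈ box-Green: no assignment then satisfies all the clues, so tile ∉ box-Green.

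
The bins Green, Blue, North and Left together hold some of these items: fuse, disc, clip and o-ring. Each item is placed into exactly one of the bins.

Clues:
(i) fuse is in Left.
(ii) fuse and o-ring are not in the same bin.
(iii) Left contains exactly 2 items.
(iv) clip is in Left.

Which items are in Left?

From (i): fuse ∈ Left.
From (iv): clip ∈ Left.
(ii): o-ring ∉ Left.
(iii): Left already has 2, so the rest are out.

Left = {clip, fuse}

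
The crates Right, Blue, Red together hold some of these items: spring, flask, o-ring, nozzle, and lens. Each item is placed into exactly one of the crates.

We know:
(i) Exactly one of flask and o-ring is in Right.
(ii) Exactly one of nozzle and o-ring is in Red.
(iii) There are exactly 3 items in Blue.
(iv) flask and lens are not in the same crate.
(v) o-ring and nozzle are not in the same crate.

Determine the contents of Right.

Right = {flask}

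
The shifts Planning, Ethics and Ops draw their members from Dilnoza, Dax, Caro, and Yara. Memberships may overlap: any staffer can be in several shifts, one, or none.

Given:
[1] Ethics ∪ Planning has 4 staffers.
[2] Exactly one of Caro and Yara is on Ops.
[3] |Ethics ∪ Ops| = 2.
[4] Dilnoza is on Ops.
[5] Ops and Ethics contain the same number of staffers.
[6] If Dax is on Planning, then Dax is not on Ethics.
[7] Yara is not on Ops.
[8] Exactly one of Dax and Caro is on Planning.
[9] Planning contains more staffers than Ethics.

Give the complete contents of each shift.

Planning = {Dax, Dilnoza, Yara}; Ethics = {Caro, Dilnoza}; Ops = {Caro, Dilnoza}

From (4): Dilnoza ∈ Ops.
From (7): Yara ∉ Ops.
(2) (exactly one): Caro ∈ Ops.
Suppose Dilnoza ∉ Planning: no assignment then satisfies all the clues, so Dilnoza ∈ Planning.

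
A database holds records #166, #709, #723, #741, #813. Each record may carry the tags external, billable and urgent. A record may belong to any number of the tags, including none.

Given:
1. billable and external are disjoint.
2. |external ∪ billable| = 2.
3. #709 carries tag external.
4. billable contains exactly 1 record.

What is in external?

external = {#709}

From (3): #709 ∈ external.
(1) (disjoint): #709 ∉ billable.
Suppose #166 ∈ external: no assignment then satisfies all the clues, so #166 ∉ external.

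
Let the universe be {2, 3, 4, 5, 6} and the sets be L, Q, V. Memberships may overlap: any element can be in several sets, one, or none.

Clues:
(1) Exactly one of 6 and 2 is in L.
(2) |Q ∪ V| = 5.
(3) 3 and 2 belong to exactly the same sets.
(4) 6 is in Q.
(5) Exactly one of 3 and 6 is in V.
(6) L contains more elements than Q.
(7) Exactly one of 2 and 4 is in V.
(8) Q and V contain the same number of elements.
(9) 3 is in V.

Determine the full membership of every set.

L = {2, 3, 4, 5}; Q = {4, 5, 6}; V = {2, 3, 5}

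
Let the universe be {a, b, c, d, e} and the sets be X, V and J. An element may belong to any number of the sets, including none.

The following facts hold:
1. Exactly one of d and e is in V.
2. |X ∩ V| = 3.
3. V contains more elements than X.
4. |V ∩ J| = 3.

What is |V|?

4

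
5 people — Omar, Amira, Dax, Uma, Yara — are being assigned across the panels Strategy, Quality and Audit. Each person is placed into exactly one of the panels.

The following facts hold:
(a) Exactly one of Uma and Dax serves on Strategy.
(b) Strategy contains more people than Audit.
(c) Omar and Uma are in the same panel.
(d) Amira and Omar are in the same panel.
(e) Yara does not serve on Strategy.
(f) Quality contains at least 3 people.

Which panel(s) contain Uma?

Uma: Quality

From (e): Yara ∉ Strategy.
Suppose Uma ∈ Strategy: no assignment then satisfies all the clues, so Uma ∉ Strategy.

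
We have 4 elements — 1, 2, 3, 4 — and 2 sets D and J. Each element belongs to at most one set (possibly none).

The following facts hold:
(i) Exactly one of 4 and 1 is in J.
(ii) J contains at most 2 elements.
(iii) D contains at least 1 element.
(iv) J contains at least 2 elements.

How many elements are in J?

2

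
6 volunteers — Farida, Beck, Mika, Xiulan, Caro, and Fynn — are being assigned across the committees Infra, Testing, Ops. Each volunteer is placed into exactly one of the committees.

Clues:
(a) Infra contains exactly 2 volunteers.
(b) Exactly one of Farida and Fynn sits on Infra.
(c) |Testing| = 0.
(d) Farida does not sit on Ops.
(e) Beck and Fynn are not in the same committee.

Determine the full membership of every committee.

From (d): Farida ∉ Ops.
(c): Testing already has 0, so the rest are out.
Only one committee left: Farida ∈ Infra.
(b) (exactly one): Fynn ∉ Infra.
Only one committee left: Fynn ∈ Ops.
(e): Beck ∉ Ops.
Only one committee left: Beck ∈ Infra.
(a): Infra already has 2, so the rest are out.
Only one committee left: Mika ∈ Ops.
Only one committee left: Xiulan ∈ Ops.
Only one committee left: Caro ∈ Ops.

Infra = {Beck, Farida}; Testing = {}; Ops = {Caro, Fynn, Mika, Xiulan}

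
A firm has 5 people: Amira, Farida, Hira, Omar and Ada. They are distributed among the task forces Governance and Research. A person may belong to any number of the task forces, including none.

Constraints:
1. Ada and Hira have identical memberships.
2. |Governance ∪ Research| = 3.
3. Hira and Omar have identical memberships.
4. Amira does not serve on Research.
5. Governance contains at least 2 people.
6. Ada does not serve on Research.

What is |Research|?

0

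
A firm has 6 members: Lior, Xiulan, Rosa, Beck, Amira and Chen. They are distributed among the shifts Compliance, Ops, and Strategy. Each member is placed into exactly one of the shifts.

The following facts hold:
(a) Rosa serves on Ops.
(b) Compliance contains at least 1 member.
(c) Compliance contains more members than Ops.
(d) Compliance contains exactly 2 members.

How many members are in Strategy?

From (a): Rosa ∈ Ops.
Suppose Lior ∈ Ops: no assignment then satisfies all the clues, so Lior ∉ Ops.

3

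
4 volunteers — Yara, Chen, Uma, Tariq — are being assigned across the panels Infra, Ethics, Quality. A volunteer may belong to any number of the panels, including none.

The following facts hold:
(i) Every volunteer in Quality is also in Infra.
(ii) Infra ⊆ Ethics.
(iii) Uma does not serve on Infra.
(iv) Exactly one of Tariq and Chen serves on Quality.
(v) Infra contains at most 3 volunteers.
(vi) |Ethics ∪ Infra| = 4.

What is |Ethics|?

4

From (iii): Uma ∉ Infra.
(i) contrapositive: Uma ∉ Quality.
Suppose Yara ∉ Ethics: no assignment then satisfies all the clues, so Yara ∈ Ethics.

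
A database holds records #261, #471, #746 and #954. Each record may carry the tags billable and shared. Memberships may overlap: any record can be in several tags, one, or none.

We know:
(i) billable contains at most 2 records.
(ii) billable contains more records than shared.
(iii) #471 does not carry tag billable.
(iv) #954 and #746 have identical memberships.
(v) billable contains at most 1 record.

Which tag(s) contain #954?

#954: none

From (iii): #471 ∉ billable.
Suppose #954 ∈ billable: no assignment then satisfies all the clues, so #954 ∉ billable.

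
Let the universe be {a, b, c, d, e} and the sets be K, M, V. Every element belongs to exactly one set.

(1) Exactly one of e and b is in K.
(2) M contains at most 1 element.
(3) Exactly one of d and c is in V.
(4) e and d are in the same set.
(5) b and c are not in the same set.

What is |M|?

1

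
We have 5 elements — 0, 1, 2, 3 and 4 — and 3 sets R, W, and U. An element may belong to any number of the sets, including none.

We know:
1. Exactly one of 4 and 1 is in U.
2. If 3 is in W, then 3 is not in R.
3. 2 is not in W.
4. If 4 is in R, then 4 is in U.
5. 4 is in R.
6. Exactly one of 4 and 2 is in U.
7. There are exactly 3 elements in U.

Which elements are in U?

From (3): 2 ∉ W.
From (5): 4 ∈ R.
(4): 4 ∈ U.
(6) (exactly one): 2 ∉ U.
(1) (exactly one): 1 ∉ U.
(7): only 3 candidates remain for U, so all are in.

U = {0, 3, 4}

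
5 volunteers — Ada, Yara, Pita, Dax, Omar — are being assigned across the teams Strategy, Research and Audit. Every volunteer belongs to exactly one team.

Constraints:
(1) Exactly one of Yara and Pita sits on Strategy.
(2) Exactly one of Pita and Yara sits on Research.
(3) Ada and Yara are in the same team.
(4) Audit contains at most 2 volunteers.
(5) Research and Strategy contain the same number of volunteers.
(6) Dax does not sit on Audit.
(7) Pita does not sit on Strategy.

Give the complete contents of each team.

Strategy = {Ada, Yara}; Research = {Dax, Pita}; Audit = {Omar}

From (6): Dax ∉ Audit.
From (7): Pita ∉ Strategy.
(1) (exactly one): Yara ∈ Strategy.
(2) (exactly one): Pita ∈ Research.
(3): Ada matches Yara: Ada ∈ Strategy.
Suppose Dax ∈ Strategy: no assignment then satisfies all the clues, so Dax ∉ Strategy.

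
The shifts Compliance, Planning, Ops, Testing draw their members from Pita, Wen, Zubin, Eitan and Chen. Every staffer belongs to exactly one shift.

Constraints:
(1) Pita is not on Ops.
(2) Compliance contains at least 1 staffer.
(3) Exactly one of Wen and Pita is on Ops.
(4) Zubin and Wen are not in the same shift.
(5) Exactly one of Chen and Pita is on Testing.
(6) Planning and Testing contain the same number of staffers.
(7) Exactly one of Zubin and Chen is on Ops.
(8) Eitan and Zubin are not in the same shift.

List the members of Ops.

Ops = {Chen, Wen}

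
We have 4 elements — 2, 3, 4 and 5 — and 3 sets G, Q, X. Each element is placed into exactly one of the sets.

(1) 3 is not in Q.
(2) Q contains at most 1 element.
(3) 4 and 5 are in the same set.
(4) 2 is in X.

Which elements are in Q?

Q = {}

From (1): 3 ∉ Q.
From (4): 2 ∈ X.
Suppose 4 ∈ Q: no assignment then satisfies all the clues, so 4 ∉ Q.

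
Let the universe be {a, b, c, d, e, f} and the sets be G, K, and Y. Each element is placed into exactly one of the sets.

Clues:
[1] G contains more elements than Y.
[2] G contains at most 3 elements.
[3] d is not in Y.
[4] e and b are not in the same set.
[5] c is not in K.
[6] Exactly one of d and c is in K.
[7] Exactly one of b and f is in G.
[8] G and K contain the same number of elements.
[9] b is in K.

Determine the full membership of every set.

G = {c, e, f}; K = {a, b, d}; Y = {}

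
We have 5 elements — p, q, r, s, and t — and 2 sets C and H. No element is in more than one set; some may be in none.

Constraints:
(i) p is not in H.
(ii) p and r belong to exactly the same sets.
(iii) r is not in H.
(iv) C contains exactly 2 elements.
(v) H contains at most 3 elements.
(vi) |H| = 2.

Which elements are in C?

C = {p, r}

From (i): p ∉ H.
From (iii): r ∉ H.
Suppose p ∉ C: no assignment then satisfies all the clues, so p ∈ C.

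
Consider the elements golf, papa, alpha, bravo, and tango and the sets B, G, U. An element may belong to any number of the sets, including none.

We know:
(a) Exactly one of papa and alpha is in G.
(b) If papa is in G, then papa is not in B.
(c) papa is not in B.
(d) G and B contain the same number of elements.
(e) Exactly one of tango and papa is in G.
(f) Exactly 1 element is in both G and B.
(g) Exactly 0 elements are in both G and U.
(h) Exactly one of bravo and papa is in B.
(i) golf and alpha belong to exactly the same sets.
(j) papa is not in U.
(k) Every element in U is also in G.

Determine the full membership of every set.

From (c): papa ∉ B.
From (j): papa ∉ U.
(h) (exactly one): bravo ∈ B.
Suppose golf ∈ B: no assignment then satisfies all the clues, so golf ∉ B.

B = {bravo, tango}; G = {bravo, papa}; U = {}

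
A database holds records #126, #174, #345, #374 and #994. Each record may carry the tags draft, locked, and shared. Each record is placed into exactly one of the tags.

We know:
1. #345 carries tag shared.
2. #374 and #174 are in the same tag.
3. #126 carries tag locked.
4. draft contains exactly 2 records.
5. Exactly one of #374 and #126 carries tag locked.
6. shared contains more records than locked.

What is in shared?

shared = {#345, #994}

From (1): #345 ∈ shared.
From (3): #126 ∈ locked.
(5) (exactly one): #374 ∉ locked.
(2): #174 matches #374: #174 ∉ locked.
Suppose #174 ∈ shared: no assignment then satisfies all the clues, so #174 ∉ shared.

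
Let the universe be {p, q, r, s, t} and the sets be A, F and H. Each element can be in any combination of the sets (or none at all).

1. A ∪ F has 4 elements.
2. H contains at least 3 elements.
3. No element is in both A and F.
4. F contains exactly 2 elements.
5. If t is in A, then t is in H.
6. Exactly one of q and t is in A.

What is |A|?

2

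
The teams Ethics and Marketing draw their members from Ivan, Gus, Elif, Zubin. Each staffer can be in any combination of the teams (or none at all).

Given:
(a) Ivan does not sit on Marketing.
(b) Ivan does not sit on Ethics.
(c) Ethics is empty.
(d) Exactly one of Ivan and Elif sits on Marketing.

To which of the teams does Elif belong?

From (a): Ivan ∉ Marketing.
From (b): Ivan ∉ Ethics.
(c): Ethics already has 0, so the rest are out.
(d) (exactly one): Elif ∈ Marketing.

Elif: Marketing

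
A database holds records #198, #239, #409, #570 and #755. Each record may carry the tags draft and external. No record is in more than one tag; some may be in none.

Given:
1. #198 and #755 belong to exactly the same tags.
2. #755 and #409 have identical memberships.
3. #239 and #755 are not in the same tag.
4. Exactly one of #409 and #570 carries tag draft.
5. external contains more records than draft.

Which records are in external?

external = {#198, #409, #755}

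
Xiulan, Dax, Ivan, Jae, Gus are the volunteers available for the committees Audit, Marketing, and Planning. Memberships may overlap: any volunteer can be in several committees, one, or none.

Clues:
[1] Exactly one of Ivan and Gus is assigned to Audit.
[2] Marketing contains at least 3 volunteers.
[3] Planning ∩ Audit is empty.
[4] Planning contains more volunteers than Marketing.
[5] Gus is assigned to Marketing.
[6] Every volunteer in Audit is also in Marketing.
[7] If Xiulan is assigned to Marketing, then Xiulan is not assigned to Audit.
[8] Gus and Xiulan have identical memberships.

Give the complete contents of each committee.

Audit = {Ivan}; Marketing = {Gus, Ivan, Xiulan}; Planning = {Dax, Gus, Jae, Xiulan}

From (5): Gus ∈ Marketing.
(8): Xiulan matches Gus: Xiulan ∈ Marketing.
(7): Xiulan ∉ Audit.
(8): Gus matches Xiulan: Gus ∉ Audit.
(1) (exactly one): Ivan ∈ Audit.
(3) (disjoint): Ivan ∉ Planning.
(6) with Ivan ∈ Audit: Ivan ∈ Marketing.
Suppose Xiulan ∉ Planning: no assignment then satisfies all the clues, so Xiulan ∈ Planning.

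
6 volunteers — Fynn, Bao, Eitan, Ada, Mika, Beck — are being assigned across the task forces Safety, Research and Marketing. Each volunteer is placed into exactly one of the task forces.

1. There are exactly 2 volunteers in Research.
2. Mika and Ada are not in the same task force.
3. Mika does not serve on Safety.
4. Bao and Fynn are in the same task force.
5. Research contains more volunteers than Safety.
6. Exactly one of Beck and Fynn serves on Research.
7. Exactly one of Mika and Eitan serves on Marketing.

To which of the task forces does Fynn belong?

Fynn: Marketing

From (3): Mika ∉ Safety.
Suppose Fynn ∈ Safety: no assignment then satisfies all the clues, so Fynn ∉ Safety.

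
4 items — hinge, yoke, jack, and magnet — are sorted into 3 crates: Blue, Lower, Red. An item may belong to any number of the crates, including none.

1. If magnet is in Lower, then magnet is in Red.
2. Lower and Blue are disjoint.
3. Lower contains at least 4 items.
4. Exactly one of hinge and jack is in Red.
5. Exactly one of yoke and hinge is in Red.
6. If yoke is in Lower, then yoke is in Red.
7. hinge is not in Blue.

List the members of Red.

Red = {jack, magnet, yoke}

From (7): hinge ∉ Blue.
(3): only 4 candidates remain for Lower, so all are in.
(6): yoke ∈ Red.
(1): magnet ∈ Red.
(2) (disjoint): yoke ∉ Blue.
(2) (disjoint): jack ∉ Blue.
(2) (disjoint): magnet ∉ Blue.
(5) (exactly one): hinge ∉ Red.
(4) (exactly one): jack ∈ Red.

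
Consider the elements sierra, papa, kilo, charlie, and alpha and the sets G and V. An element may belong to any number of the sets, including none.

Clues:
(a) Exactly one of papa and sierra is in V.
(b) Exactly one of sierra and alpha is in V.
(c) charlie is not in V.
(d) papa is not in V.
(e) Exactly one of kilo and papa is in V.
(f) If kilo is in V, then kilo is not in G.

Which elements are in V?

V = {kilo, sierra}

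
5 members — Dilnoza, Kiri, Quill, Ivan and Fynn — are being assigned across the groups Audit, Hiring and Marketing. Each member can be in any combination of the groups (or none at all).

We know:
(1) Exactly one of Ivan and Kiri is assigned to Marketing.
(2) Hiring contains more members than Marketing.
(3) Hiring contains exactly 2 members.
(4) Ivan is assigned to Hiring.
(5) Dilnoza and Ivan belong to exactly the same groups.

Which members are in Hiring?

Hiring = {Dilnoza, Ivan}

From (4): Ivan ∈ Hiring.
(5): Dilnoza matches Ivan: Dilnoza ∈ Hiring.
(3): Hiring already has 2, so the rest are out.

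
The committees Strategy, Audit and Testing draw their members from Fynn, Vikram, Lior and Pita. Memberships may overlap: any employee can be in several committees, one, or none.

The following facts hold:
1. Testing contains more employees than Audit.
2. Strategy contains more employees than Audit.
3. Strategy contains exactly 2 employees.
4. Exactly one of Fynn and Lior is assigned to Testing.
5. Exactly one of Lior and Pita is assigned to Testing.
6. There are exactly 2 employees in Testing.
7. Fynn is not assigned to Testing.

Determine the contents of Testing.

From (7): Fynn ∉ Testing.
(4) (exactly one): Lior ∈ Testing.
(5) (exactly one): Pita ∉ Testing.
(6): only 2 candidates remain for Testing, so all are in.

Testing = {Lior, Vikram}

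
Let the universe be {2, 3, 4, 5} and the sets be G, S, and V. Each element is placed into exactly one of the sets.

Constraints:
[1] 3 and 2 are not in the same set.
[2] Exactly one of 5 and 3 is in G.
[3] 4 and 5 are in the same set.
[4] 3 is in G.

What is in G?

G = {3}

From (4): 3 ∈ G.
(1): 2 ∉ G.
(2) (exactly one): 5 ∉ G.
(3): 4 matches 5: 4 ∉ G.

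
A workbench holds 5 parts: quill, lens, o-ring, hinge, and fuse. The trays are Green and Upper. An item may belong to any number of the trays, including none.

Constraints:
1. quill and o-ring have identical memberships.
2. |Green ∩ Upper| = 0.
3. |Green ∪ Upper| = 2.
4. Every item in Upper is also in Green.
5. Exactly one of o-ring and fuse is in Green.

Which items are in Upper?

Upper = {}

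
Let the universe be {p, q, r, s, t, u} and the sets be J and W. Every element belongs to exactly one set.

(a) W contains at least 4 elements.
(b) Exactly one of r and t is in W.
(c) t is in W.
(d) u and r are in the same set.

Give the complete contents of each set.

J = {r, u}; W = {p, q, s, t}

From (c): t ∈ W.
(b) (exactly one): r ∉ W.
(d): u matches r: u ∉ W.
Only one set left: r ∈ J.
Only one set left: u ∈ J.
(a): only 4 candidates remain for W, so all are in.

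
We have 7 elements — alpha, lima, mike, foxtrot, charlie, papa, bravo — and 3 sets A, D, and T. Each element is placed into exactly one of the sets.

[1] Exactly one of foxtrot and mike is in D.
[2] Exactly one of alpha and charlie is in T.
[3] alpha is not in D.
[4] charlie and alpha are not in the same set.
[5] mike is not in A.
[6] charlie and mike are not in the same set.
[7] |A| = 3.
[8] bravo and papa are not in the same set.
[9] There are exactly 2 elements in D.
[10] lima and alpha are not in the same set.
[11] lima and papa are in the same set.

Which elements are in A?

A = {charlie, lima, papa}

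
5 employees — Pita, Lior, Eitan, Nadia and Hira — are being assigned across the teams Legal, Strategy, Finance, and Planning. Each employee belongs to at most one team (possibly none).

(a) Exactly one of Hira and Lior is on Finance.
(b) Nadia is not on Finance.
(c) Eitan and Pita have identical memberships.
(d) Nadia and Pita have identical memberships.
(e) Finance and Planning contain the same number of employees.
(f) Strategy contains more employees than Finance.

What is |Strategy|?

3

From (b): Nadia ∉ Finance.
(d): Pita matches Nadia: Pita ∉ Finance.
(c): Eitan matches Pita: Eitan ∉ Finance.
Suppose Pita ∈ Legal: no assignment then satisfies all the clues, so Pita ∉ Legal.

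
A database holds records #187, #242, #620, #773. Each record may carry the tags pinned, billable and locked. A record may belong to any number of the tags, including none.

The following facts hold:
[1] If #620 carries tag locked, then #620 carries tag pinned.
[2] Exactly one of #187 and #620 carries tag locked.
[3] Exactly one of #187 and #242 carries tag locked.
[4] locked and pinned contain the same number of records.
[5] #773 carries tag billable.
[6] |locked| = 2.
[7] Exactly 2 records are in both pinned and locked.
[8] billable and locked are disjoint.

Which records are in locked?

locked = {#242, #620}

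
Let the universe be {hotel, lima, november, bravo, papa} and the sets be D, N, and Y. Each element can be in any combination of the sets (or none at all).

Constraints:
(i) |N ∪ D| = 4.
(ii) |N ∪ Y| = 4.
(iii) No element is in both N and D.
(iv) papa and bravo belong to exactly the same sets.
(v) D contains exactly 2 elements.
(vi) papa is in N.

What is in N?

N = {bravo, papa}

From (vi): papa ∈ N.
(iii) (disjoint): papa ∉ D.
(iv): bravo matches papa: bravo ∉ D.
(iv): bravo matches papa: bravo ∈ N.
Suppose hotel ∈ N: no assignment then satisfies all the clues, so hotel ∉ N.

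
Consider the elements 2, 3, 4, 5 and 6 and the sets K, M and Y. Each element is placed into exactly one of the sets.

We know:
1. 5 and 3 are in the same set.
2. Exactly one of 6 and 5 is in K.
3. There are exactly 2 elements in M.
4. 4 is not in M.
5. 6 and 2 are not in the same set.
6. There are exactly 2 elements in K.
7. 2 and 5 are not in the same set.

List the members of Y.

Y = {2}

From (4): 4 ∉ M.
Suppose 2 ∉ Y: no assignment then satisfies all the clues, so 2 ∈ Y.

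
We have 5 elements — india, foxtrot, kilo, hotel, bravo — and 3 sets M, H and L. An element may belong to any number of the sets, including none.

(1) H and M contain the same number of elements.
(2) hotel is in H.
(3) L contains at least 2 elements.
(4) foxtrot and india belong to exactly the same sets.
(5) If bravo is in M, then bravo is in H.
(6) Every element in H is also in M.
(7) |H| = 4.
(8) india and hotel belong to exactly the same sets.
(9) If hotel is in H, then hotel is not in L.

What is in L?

L = {bravo, kilo}

From (2): hotel ∈ H.
(6) with hotel ∈ H: hotel ∈ M.
(8): india matches hotel: india ∈ M.
(8): india matches hotel: india ∈ H.
(9): hotel ∉ L.
(4): foxtrot matches india: foxtrot ∈ M.
(4): foxtrot matches india: foxtrot ∈ H.
(8): india matches hotel: india ∉ L.
(4): foxtrot matches india: foxtrot ∉ L.
(3): only 2 candidates remain for L, so all are in.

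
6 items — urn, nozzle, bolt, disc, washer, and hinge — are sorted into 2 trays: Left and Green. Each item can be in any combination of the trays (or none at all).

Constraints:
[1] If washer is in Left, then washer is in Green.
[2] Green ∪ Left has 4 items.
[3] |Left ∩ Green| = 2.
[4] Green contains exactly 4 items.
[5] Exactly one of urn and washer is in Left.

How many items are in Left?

2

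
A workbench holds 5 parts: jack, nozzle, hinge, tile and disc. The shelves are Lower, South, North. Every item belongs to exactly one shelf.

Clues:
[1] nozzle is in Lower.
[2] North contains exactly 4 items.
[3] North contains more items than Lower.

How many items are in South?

From (1): nozzle ∈ Lower.
(2): only 4 candidates remain for North, so all are in.

0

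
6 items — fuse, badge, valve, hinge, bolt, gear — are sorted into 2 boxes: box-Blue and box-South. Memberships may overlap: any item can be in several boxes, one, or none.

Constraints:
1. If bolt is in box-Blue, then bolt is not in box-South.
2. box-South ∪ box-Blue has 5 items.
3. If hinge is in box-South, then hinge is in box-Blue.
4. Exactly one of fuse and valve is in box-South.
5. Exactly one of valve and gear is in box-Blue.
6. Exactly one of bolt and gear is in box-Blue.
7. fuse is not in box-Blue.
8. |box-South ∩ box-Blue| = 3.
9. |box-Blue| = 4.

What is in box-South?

box-South = {badge, gear, hinge, valve}

From (7): fuse ∉ box-Blue.
Suppose fuse ∈ box-South: no assignment then satisfies all the clues, so fuse ∉ box-South.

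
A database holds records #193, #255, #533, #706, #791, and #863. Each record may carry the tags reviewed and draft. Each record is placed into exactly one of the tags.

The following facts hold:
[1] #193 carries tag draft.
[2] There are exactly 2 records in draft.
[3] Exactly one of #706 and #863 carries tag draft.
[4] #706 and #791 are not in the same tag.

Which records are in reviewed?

reviewed = {#255, #533, #791, #863}

From (1): #193 ∈ draft.
Suppose #255 ∉ reviewed: no assignment then satisfies all the clues, so #255 ∈ reviewed.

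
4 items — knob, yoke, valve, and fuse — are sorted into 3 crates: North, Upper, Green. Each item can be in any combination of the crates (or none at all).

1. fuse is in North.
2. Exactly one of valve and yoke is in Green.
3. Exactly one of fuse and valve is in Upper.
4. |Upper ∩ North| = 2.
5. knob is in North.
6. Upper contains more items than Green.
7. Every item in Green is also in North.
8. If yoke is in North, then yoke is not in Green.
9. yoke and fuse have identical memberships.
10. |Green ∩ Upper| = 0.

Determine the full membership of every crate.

North = {fuse, knob, valve, yoke}; Upper = {fuse, yoke}; Green = {valve}

From (1): fuse ∈ North.
From (5): knob ∈ North.
(9): yoke matches fuse: yoke ∈ North.
(8): yoke ∉ Green.
(9): fuse matches yoke: fuse ∉ Green.
(2) (exactly one): valve ∈ Green.
(7) with valve ∈ Green: valve ∈ North.
Suppose knob ∈ Upper: no assignment then satisfies all the clues, so knob ∉ Upper.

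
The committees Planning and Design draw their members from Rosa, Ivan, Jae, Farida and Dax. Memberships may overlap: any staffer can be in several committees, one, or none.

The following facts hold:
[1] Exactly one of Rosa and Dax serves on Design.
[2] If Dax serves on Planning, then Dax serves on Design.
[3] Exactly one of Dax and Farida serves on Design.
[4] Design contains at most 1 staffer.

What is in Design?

Design = {Dax}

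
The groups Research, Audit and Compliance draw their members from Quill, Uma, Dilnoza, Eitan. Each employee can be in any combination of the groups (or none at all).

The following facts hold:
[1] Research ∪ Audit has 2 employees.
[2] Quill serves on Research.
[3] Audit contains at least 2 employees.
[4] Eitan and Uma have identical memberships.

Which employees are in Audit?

Audit = {Dilnoza, Quill}

From (2): Quill ∈ Research.
Suppose Quill ∉ Audit: no assignment then satisfies all the clues, so Quill ∈ Audit.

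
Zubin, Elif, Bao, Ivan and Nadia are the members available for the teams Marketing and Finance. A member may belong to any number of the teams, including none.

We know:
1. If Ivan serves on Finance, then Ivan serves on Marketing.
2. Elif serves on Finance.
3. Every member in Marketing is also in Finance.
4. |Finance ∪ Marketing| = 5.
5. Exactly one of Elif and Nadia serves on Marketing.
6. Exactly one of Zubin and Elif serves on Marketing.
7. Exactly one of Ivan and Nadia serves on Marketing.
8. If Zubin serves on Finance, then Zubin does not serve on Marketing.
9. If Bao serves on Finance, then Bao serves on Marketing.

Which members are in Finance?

Finance = {Bao, Elif, Ivan, Nadia, Zubin}

From (2): Elif ∈ Finance.
Suppose Zubin ∉ Finance: no assignment then satisfies all the clues, so Zubin ∈ Finance.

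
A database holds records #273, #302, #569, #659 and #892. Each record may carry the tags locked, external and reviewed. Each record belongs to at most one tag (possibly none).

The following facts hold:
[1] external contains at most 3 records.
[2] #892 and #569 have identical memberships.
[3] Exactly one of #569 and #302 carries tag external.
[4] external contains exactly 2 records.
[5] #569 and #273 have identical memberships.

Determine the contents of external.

external = {#302, #659}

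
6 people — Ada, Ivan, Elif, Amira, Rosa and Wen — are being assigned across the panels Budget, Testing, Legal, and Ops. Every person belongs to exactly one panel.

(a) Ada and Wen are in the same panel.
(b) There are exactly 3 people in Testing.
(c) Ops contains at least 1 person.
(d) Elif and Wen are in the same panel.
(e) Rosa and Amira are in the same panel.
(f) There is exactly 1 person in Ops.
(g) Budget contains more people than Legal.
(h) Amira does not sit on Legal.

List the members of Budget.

Budget = {Amira, Rosa}

From (h): Amira ∉ Legal.
(e): Rosa matches Amira: Rosa ∉ Legal.
Suppose Ada ∈ Budget: no assignment then satisfies all the clues, so Ada ∉ Budget.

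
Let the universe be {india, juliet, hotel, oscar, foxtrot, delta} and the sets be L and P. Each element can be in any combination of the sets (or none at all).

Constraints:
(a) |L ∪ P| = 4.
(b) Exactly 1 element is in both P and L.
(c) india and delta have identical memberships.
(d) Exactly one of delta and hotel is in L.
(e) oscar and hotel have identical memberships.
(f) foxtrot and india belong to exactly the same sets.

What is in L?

L = {delta, foxtrot, india, juliet}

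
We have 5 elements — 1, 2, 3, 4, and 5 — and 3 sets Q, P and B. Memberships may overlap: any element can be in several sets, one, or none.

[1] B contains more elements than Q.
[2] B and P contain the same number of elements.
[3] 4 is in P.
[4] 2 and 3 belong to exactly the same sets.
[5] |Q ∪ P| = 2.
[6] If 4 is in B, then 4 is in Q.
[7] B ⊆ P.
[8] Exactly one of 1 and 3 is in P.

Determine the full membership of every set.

Q = {4}; P = {1, 4}; B = {1, 4}

From (3): 4 ∈ P.
Suppose 1 ∈ Q: no assignment then satisfies all the clues, so 1 ∉ Q.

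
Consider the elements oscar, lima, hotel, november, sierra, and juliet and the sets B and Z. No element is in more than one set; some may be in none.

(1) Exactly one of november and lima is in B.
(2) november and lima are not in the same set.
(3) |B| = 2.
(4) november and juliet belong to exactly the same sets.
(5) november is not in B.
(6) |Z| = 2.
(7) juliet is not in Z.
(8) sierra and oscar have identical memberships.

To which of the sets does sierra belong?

sierra: Z

From (5): november ∉ B.
From (7): juliet ∉ Z.
(1) (exactly one): lima ∈ B.
(4): juliet matches november: juliet ∉ B.
(4): november matches juliet: november ∉ Z.
Suppose sierra ∈ B: no assignment then satisfies all the clues, so sierra ∉ B.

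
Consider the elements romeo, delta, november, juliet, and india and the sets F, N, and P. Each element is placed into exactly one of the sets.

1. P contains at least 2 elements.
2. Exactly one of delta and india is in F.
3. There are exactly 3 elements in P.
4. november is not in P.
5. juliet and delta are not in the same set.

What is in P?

P = {india, juliet, romeo}

From (4): november ∉ P.
Suppose romeo ∉ P: no assignment then satisfies all the clues, so romeo ∈ P.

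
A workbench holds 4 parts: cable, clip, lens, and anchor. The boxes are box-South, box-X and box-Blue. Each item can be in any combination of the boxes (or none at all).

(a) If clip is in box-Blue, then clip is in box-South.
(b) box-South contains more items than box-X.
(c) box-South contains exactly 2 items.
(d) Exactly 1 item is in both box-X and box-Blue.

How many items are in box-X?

1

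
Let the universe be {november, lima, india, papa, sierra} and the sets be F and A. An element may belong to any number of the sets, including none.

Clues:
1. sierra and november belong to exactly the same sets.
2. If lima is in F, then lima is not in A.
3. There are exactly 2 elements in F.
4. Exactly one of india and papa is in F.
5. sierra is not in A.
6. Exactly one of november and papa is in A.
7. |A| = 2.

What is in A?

A = {india, papa}

From (5): sierra ∉ A.
(1): november matches sierra: november ∉ A.
(6) (exactly one): papa ∈ A.
Suppose lima ∈ A: no assignment then satisfies all the clues, so lima ∉ A.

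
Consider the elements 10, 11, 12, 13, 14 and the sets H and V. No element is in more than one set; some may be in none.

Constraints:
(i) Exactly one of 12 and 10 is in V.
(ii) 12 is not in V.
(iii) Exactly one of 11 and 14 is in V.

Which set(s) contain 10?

10: V

From (ii): 12 ∉ V.
(i) (exactly one): 10 ∈ V.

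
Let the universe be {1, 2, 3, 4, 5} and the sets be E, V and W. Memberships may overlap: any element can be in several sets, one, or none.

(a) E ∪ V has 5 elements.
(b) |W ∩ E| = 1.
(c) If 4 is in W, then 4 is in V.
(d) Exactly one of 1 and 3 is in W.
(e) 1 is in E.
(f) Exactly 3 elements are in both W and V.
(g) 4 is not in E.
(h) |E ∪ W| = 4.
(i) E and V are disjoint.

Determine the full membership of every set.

E = {1}; V = {2, 3, 4, 5}; W = {1, 2, 4, 5}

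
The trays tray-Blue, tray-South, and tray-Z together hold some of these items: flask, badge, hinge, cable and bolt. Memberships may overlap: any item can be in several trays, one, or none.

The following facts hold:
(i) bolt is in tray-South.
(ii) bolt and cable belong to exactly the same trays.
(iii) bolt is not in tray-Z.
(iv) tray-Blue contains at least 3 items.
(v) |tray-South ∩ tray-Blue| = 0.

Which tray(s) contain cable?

From (i): bolt ∈ tray-South.
From (iii): bolt ∉ tray-Z.
(ii): cable matches bolt: cable ∈ tray-South.
(ii): cable matches bolt: cable ∉ tray-Z.
Suppose cable ∈ tray-Blue: no assignment then satisfies all the clues, so cable ∉ tray-Blue.

cable: tray-South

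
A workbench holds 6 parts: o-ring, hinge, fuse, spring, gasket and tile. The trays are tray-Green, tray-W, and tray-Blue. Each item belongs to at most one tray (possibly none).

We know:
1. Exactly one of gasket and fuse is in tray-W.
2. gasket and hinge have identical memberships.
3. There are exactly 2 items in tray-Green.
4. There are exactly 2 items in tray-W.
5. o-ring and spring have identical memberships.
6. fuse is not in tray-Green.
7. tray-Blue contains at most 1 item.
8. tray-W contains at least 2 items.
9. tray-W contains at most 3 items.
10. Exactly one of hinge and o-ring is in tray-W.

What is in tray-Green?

tray-Green = {o-ring, spring}

From (6): fuse ∉ tray-Green.
Suppose o-ring ∉ tray-Green: no assignment then satisfies all the clues, so o-ring ∈ tray-Green.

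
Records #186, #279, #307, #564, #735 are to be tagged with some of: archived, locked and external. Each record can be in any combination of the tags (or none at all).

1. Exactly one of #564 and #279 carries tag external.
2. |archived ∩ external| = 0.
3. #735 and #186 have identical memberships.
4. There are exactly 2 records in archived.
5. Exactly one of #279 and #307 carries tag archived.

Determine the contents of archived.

archived = {#307, #564}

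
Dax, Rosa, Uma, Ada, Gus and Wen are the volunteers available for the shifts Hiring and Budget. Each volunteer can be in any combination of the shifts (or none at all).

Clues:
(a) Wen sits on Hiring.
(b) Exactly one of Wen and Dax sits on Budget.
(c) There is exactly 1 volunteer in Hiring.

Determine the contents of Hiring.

From (a): Wen ∈ Hiring.
(c): Hiring already has 1, so the rest are out.

Hiring = {Wen}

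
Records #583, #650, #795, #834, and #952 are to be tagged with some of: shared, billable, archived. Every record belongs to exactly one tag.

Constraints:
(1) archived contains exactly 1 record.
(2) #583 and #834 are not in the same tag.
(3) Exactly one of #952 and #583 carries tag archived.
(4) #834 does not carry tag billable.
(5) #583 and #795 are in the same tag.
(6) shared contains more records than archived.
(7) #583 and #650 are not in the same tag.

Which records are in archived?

archived = {#952}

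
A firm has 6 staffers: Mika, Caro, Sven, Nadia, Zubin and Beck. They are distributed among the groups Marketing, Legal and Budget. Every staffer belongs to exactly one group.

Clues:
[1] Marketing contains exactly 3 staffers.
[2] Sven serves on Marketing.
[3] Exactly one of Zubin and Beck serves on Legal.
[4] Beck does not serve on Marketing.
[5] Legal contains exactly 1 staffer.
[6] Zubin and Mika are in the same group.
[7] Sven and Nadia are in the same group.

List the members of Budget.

Budget = {Mika, Zubin}

From (2): Sven ∈ Marketing.
From (4): Beck ∉ Marketing.
(7): Nadia matches Sven: Nadia ∈ Marketing.
Suppose Mika ∉ Budget: no assignment then satisfies all the clues, so Mika ∈ Budget.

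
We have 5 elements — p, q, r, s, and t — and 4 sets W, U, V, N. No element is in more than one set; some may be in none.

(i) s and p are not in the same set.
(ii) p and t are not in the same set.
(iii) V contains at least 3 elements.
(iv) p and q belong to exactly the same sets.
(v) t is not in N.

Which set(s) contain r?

r: V

From (v): t ∉ N.
Suppose r ∈ W: no assignment then satisfies all the clues, so r ∉ W.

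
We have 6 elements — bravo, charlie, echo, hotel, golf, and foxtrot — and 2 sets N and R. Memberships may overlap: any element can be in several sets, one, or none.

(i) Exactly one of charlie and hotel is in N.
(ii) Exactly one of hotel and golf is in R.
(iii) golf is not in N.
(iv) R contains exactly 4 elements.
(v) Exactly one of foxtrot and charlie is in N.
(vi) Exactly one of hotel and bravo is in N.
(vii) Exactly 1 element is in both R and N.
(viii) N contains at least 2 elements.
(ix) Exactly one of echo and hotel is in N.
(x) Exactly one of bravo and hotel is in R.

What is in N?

N = {foxtrot, hotel}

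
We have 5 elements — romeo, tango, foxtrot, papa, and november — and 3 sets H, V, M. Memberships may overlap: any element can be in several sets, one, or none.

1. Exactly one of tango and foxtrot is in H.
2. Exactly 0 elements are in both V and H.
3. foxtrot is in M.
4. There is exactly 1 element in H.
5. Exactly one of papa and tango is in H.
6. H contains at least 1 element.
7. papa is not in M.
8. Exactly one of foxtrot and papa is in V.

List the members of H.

H = {tango}

From (3): foxtrot ∈ M.
From (7): papa ∉ M.
Suppose romeo ∈ H: no assignment then satisfies all the clues, so romeo ∉ H.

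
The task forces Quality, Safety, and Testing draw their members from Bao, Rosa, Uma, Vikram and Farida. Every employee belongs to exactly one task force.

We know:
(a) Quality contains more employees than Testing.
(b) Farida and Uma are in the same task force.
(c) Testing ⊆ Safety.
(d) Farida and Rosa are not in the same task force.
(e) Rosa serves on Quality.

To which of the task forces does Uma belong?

From (e): Rosa ∈ Quality.
(d): Farida ∉ Quality.
(b): Uma matches Farida: Uma ∉ Quality.
Suppose Uma ∉ Safety: no assignment then satisfies all the clues, so Uma ∈ Safety.

Uma: Safety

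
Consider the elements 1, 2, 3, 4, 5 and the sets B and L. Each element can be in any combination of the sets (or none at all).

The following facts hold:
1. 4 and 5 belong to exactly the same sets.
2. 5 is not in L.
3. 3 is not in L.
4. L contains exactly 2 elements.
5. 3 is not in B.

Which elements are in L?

From (2): 5 ∉ L.
From (3): 3 ∉ L.
From (5): 3 ∉ B.
(1): 4 matches 5: 4 ∉ L.
(4): only 2 candidates remain for L, so all are in.

L = {1, 2}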